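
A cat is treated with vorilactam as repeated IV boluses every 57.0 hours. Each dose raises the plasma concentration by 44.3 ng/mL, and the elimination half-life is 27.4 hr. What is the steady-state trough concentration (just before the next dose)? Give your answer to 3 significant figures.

k = ln 2 / 27.4 = 0.02530 hr⁻¹
Fraction remaining after one interval: e^(−kτ) = e^(−0.02530 × 57.0) = 0.2365
R = 1 / (1 − 0.2365) = 1.310
Css,max = 44.3 × 1.310 = 58.02 ng/mL
Css,min = Css,max × e^(−kτ) = 58.02 × 0.2365 ≈ 13.7 ng/mL

13.7 ng/mL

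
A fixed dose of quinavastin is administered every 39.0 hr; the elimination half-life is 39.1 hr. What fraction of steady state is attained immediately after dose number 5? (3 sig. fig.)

0.968

k = ln 2 / 39.1 = 0.01773 hr⁻¹
f_n = 1 − e^(−nkτ) = 1 − e^(−5 × 0.01773 × 39.0) = 1 − e^(−3.457) = 1 − 0.03153 ≈ 0.968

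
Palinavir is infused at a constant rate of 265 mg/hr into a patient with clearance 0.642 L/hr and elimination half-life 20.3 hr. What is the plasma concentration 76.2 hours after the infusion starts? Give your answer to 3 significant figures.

Css = rate / CL = 265 / 0.642 = 412.8 µg/mL
k = ln 2 / 20.3 = 0.03415 hr⁻¹
C(t) = Css (1 − e^(−kt)) = 412.8 × (1 − e^(−2.602)) = 412.8 × 0.9259 ≈ 382 µg/mL

382 µg/mL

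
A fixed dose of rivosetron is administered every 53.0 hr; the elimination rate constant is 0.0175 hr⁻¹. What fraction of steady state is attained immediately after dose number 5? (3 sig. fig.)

0.990

f_n = 1 − e^(−nkτ) = 1 − e^(−5 × 0.01750 × 53.0) = 1 − e^(−4.638) = 1 − 0.009682 ≈ 0.990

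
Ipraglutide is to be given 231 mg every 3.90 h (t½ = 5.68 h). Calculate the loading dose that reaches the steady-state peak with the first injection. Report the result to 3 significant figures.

k = ln 2 / 5.68 = 0.1220 h⁻¹
Accumulation ratio R = 1 / (1 − e^(−kτ)) = 1 / (1 − e^(−0.1220×3.90)) = 1 / (1 − 0.6213) = 2.641
Loading dose = maintenance dose × R = 231 × 2.641 ≈ 610 mg

610 mg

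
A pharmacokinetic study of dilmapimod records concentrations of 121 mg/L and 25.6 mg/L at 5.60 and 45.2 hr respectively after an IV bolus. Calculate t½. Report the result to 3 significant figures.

k = ln(C₁/C₂) / (t₂ − t₁) = ln(121/25.6) / (45.2 − 5.60)
  = 1.553 / 39.60 = 0.03922 hr⁻¹
t½ = ln 2 / k = ln 2 / 0.03922 ≈ 17.7 hours

17.7 hours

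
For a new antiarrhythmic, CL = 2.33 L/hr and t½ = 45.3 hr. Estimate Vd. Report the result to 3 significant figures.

k = ln 2 / t½ = ln 2 / 45.3 = 0.01530 hr⁻¹
V = CL / k = 2.33 / 0.01530 ≈ 152 L

152 L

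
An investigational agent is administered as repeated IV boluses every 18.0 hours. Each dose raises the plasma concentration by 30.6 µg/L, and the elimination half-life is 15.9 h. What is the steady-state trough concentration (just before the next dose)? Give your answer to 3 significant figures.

k = ln 2 / 15.9 = 0.04359 h⁻¹
Fraction remaining after one interval: e^(−kτ) = e^(−0.04359 × 18.0) = 0.4563
R = 1 / (1 − 0.4563) = 1.839
Css,max = 30.6 × 1.839 = 56.28 µg/L
Css,min = Css,max × e^(−kτ) = 56.28 × 0.4563 ≈ 25.7 µg/L

25.7 µg/L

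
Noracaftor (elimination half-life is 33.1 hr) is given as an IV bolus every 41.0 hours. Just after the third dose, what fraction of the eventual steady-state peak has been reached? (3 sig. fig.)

k = ln 2 / 33.1 = 0.02094 hr⁻¹
f_n = 1 − e^(−nkτ) = 1 − e^(−3 × 0.02094 × 41.0) = 1 − e^(−2.576) = 1 − 0.07610 ≈ 0.924

0.924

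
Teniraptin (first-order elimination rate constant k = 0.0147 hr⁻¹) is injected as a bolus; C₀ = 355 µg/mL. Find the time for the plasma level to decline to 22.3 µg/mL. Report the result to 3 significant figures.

C(t) = C₀ e^(−kt)  ⇒  t = ln(C₀/C) / k
t = ln(355/22.3) / 0.01470 = 2.768 / 0.01470 ≈ 188 hours

188 hours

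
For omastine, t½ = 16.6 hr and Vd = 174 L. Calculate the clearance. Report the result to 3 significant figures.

7.27 L/hr

k = ln 2 / t½ = ln 2 / 16.6 = 0.04176 hr⁻¹
CL = k · V = 0.04176 × 174 ≈ 7.27 L/hr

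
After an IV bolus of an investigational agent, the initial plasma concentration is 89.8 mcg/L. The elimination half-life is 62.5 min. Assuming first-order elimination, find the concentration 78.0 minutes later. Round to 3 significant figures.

37.8 mcg/L

k = ln 2 / 62.5 = 0.01109 min⁻¹
78.0 min is 1.248 half-lives, so C = 89.8 × (1/2)^1.248 = 89.8 × 0.4210 ≈ 37.8 mcg/L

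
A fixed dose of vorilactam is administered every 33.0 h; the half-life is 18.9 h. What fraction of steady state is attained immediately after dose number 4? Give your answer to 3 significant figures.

0.992

k = ln 2 / 18.9 = 0.03667 h⁻¹
f_n = 1 − e^(−nkτ) = 1 − e^(−4 × 0.03667 × 33.0) = 1 − e^(−4.841) = 1 − 0.007899 ≈ 0.992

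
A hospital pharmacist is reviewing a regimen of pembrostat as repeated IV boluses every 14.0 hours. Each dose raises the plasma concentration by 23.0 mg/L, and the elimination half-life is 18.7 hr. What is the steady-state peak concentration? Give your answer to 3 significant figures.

k = ln 2 / 18.7 = 0.03707 hr⁻¹
Fraction remaining after one interval: e^(−kτ) = e^(−0.03707 × 14.0) = 0.5952
R = 1 / (1 − 0.5952) = 2.470
Css,max = 23.0 × 2.470 ≈ 56.8 mg/L

56.8 mg/L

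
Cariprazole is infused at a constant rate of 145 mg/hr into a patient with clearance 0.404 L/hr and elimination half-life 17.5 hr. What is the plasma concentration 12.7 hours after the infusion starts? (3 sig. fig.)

Css = rate / CL = 145 / 0.404 = 358.9 µg/mL
k = ln 2 / 17.5 = 0.03961 hr⁻¹
C(t) = Css (1 − e^(−kt)) = 358.9 × (1 − e^(−0.5030)) = 358.9 × 0.3953 ≈ 142 µg/mL

142 µg/mL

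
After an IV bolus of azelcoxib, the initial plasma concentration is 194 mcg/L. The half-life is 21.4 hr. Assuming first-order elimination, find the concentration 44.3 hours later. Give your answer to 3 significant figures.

k = ln 2 / 21.4 = 0.03239 hr⁻¹
44.3 hr is 2.070 half-lives, so C = 194 × (1/2)^2.070 = 194 × 0.2381 ≈ 46.2 mcg/L

46.2 mcg/L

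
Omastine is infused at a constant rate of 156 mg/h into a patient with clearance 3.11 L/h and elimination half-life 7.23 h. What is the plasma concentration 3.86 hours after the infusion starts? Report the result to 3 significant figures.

15.5 µg/mL

Css = rate / CL = 156 / 3.11 = 50.16 µg/mL
k = ln 2 / 7.23 = 0.09587 h⁻¹
C(t) = Css (1 − e^(−kt)) = 50.16 × (1 − e^(−0.3701)) = 50.16 × 0.3093 ≈ 15.5 µg/mL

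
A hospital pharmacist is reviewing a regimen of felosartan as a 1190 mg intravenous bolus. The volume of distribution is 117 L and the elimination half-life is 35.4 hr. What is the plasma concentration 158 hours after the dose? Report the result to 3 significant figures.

C₀ = dose / V = 1190 / 117 = 10.17 mg/L
k = ln 2 / 35.4 = 0.01958 hr⁻¹
C(t) = C₀ e^(−kt) = 10.17 × e^(−0.01958 × 158) = 10.17 × e^(−3.094) = 10.17 × 0.04533 ≈ 0.461 mg/L

0.461 mg/L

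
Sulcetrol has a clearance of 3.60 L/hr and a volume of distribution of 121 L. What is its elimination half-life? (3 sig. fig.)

k = CL / V = 3.60 / 121 = 0.02975 hr⁻¹
t½ = ln 2 / k = ln 2 / 0.02975 ≈ 23.3 hours

23.3 hours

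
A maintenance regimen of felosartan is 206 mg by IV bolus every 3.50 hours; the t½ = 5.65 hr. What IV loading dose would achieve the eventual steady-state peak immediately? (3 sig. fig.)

k = ln 2 / 5.65 = 0.1227 hr⁻¹
Accumulation ratio R = 1 / (1 − e^(−kτ)) = 1 / (1 − e^(−0.1227×3.50)) = 1 / (1 − 0.6509) = 2.865
Loading dose = maintenance dose × R = 206 × 2.865 ≈ 590 mg

590 mg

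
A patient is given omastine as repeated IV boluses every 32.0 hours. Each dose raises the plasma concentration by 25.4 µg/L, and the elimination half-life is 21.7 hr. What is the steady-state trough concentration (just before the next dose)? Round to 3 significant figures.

14.3 µg/L

k = ln 2 / 21.7 = 0.03194 hr⁻¹
Fraction remaining after one interval: e^(−kτ) = e^(−0.03194 × 32.0) = 0.3598
R = 1 / (1 − 0.3598) = 1.562
Css,max = 25.4 × 1.562 = 39.68 µg/L
Css,min = Css,max × e^(−kτ) = 39.68 × 0.3598 ≈ 14.3 µg/L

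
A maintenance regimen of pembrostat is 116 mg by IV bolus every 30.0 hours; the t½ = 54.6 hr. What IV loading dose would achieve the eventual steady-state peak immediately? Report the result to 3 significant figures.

k = ln 2 / 54.6 = 0.01270 hr⁻¹
Accumulation ratio R = 1 / (1 − e^(−kτ)) = 1 / (1 − e^(−0.01270×30.0)) = 1 / (1 − 0.6833) = 3.157
Loading dose = maintenance dose × R = 116 × 3.157 ≈ 366 mg

366 mg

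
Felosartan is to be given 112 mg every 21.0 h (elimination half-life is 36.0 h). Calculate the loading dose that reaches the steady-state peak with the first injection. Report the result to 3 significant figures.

337 mg

k = ln 2 / 36.0 = 0.01925 h⁻¹
Accumulation ratio R = 1 / (1 − e^(−kτ)) = 1 / (1 − e^(−0.01925×21.0)) = 1 / (1 − 0.6674) = 3.007
Loading dose = maintenance dose × R = 112 × 3.007 ≈ 337 mg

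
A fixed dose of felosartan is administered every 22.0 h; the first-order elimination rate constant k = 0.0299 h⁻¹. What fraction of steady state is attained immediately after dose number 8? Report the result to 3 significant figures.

f_n = 1 − e^(−nkτ) = 1 − e^(−8 × 0.02990 × 22.0) = 1 − e^(−5.262) = 1 − 0.005183 ≈ 0.995

0.995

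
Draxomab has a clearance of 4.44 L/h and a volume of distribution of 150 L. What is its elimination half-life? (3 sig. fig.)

k = CL / V = 4.44 / 150 = 0.02960 h⁻¹
t½ = ln 2 / k = ln 2 / 0.02960 ≈ 23.4 hours

23.4 hours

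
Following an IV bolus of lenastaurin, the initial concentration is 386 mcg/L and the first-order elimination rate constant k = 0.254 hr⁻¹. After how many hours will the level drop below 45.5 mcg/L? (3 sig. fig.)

8.42 hours

C(t) = C₀ e^(−kt)  ⇒  t = ln(C₀/C) / k
t = ln(386/45.5) / 0.2540 = 2.138 / 0.2540 ≈ 8.42 hours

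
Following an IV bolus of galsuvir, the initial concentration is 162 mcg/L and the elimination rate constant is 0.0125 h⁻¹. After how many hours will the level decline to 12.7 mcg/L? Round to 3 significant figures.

C(t) = C₀ e^(−kt)  ⇒  t = ln(C₀/C) / k
t = ln(162/12.7) / 0.01250 = 2.546 / 0.01250 ≈ 204 hours

204 hours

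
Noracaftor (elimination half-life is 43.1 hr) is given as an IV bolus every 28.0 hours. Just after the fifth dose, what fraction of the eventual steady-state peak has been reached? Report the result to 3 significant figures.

k = ln 2 / 43.1 = 0.01608 hr⁻¹
f_n = 1 − e^(−nkτ) = 1 − e^(−5 × 0.01608 × 28.0) = 1 − e^(−2.252) = 1 − 0.1052 ≈ 0.895

0.895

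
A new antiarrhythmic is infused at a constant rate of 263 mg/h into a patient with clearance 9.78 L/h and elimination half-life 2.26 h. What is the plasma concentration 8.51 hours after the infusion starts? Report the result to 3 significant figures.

Css = rate / CL = 263 / 9.78 = 26.89 µg/mL
k = ln 2 / 2.26 = 0.3067 h⁻¹
C(t) = Css (1 − e^(−kt)) = 26.89 × (1 − e^(−2.610)) = 26.89 × 0.9265 ≈ 24.9 µg/mL

24.9 µg/mL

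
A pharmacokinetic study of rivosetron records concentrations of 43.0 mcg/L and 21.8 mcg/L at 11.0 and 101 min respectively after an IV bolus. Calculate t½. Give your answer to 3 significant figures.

k = ln(C₁/C₂) / (t₂ − t₁) = ln(43.0/21.8) / (101 − 11.0)
  = 0.6793 / 90.00 = 0.007548 min⁻¹
t½ = ln 2 / k = ln 2 / 0.007548 ≈ 91.8 minutes

91.8 minutes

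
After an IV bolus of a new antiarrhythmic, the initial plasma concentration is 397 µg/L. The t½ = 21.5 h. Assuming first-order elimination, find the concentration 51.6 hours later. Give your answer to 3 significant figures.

k = ln 2 / 21.5 = 0.03224 h⁻¹
C(t) = C₀ e^(−kt) = 397 × e^(−0.03224 × 51.6) = 397 × e^(−1.664) = 397 × 0.1895 ≈ 75.2 µg/L

75.2 µg/L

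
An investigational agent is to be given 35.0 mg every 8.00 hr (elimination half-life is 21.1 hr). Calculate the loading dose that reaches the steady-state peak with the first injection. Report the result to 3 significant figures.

151 mg

k = ln 2 / 21.1 = 0.03285 hr⁻¹
Accumulation ratio R = 1 / (1 − e^(−kτ)) = 1 / (1 − e^(−0.03285×8.00)) = 1 / (1 − 0.7689) = 4.327
Loading dose = maintenance dose × R = 35.0 × 4.327 ≈ 151 mg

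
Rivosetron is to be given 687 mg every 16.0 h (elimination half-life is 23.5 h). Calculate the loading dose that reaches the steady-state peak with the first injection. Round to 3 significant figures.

k = ln 2 / 23.5 = 0.02950 h⁻¹
Accumulation ratio R = 1 / (1 − e^(−kτ)) = 1 / (1 − e^(−0.02950×16.0)) = 1 / (1 − 0.6238) = 2.658
Loading dose = maintenance dose × R = 687 × 2.658 ≈ 1830 mg

1830 mg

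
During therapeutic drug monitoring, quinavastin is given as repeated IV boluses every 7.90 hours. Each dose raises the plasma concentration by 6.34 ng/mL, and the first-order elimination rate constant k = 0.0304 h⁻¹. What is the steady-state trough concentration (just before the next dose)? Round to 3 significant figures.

Fraction remaining after one interval: e^(−kτ) = e^(−0.03040 × 7.90) = 0.7865
R = 1 / (1 − 0.7865) = 4.684
Css,max = 6.34 × 4.684 = 29.70 ng/mL
Css,min = Css,max × e^(−kτ) = 29.70 × 0.7865 ≈ 23.4 ng/mL

23.4 ng/mL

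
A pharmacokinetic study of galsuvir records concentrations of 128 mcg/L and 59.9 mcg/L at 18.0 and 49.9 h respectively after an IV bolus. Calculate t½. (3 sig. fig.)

29.1 hours

k = ln(C₁/C₂) / (t₂ − t₁) = ln(128/59.9) / (49.9 − 18.0)
  = 0.7594 / 31.90 = 0.02380 h⁻¹
t½ = ln 2 / k = ln 2 / 0.02380 ≈ 29.1 hours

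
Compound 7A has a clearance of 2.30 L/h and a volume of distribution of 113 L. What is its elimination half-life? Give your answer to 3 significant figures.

k = CL / V = 2.30 / 113 = 0.02035 h⁻¹
t½ = ln 2 / k = ln 2 / 0.02035 ≈ 34.1 hours

34.1 hours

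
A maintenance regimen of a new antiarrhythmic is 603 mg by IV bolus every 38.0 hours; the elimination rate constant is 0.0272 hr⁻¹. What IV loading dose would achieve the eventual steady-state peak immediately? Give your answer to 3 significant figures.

Accumulation ratio R = 1 / (1 − e^(−kτ)) = 1 / (1 − e^(−0.02720×38.0)) = 1 / (1 − 0.3557) = 1.552
Loading dose = maintenance dose × R = 603 × 1.552 ≈ 936 mg

936 mg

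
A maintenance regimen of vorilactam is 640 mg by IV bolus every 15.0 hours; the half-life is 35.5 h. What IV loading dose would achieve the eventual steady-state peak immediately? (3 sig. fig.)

k = ln 2 / 35.5 = 0.01953 h⁻¹
Accumulation ratio R = 1 / (1 − e^(−kτ)) = 1 / (1 − e^(−0.01953×15.0)) = 1 / (1 − 0.7461) = 3.939
Loading dose = maintenance dose × R = 640 × 3.939 ≈ 2520 mg

2520 mg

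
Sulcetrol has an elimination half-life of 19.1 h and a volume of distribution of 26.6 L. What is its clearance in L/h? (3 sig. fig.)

0.965 L/h

k = ln 2 / t½ = ln 2 / 19.1 = 0.03629 h⁻¹
CL = k · V = 0.03629 × 26.6 ≈ 0.965 L/h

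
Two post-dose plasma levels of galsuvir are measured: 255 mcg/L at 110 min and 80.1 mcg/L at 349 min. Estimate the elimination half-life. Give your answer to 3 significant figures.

143 minutes

k = ln(C₁/C₂) / (t₂ − t₁) = ln(255/80.1) / (349 − 110)
  = 1.158 / 239.0 = 0.004845 min⁻¹
t½ = ln 2 / k = ln 2 / 0.004845 ≈ 143 minutes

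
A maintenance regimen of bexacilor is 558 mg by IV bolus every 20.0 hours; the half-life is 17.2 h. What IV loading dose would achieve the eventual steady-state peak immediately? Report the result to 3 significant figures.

1010 mg

k = ln 2 / 17.2 = 0.04030 h⁻¹
Accumulation ratio R = 1 / (1 − e^(−kτ)) = 1 / (1 − e^(−0.04030×20.0)) = 1 / (1 − 0.4466) = 1.807
Loading dose = maintenance dose × R = 558 × 1.807 ≈ 1010 mg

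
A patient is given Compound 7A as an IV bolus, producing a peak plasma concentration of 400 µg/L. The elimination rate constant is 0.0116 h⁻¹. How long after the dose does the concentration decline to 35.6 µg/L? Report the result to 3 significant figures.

209 hours

C(t) = C₀ e^(−kt)  ⇒  t = ln(C₀/C) / k
t = ln(400/35.6) / 0.01160 = 2.419 / 0.01160 ≈ 209 hours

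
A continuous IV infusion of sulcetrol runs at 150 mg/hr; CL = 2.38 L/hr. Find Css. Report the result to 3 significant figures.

63.0 mg/L

Css = infusion rate / CL = 150 / 2.38 ≈ 63.0 mg/L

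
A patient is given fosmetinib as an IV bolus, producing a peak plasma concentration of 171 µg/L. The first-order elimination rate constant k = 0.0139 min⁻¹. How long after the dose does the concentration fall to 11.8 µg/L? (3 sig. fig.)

192 minutes

C(t) = C₀ e^(−kt)  ⇒  t = ln(C₀/C) / k
t = ln(171/11.8) / 0.01390 = 2.674 / 0.01390 ≈ 192 minutes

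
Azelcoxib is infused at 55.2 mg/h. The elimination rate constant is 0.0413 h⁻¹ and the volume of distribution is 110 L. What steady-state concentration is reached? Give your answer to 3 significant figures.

CL = k · V = 0.0413 × 110 = 4.543 L/h
Css = rate / CL = 55.2 / 4.543 ≈ 12.2 mg/L

12.2 mg/L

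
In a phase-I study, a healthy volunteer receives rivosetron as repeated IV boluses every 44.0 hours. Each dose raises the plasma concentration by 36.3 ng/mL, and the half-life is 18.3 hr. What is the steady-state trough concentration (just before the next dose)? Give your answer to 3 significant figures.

8.45 ng/mL

k = ln 2 / 18.3 = 0.03788 hr⁻¹
Fraction remaining after one interval: e^(−kτ) = e^(−0.03788 × 44.0) = 0.1889
R = 1 / (1 − 0.1889) = 1.233
Css,max = 36.3 × 1.233 = 44.75 ng/mL
Css,min = Css,max × e^(−kτ) = 44.75 × 0.1889 ≈ 8.45 ng/mL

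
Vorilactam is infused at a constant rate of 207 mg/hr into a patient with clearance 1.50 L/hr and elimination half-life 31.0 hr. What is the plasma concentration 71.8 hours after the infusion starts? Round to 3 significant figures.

Css = rate / CL = 207 / 1.50 = 138.0 mg/L
k = ln 2 / 31.0 = 0.02236 hr⁻¹
C(t) = Css (1 − e^(−kt)) = 138.0 × (1 − e^(−1.605)) = 138.0 × 0.7992 ≈ 110 mg/L

110 mg/L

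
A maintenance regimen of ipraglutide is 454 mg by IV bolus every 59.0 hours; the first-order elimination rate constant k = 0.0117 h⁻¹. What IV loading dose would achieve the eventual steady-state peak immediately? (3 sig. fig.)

Accumulation ratio R = 1 / (1 − e^(−kτ)) = 1 / (1 − e^(−0.01170×59.0)) = 1 / (1 − 0.5014) = 2.006
Loading dose = maintenance dose × R = 454 × 2.006 ≈ 911 mg

911 mg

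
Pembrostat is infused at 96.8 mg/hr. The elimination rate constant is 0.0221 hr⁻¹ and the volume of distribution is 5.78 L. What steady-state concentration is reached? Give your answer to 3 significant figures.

CL = k · V = 0.0221 × 5.78 = 0.1277 L/hr
Css = rate / CL = 96.8 / 0.1277 ≈ 758 mg/L

758 mg/L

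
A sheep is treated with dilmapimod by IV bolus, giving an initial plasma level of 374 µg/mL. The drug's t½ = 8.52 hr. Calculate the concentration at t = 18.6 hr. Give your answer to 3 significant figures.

82.4 µg/mL

k = ln 2 / 8.52 = 0.08136 hr⁻¹
C(t) = C₀ e^(−kt) = 374 × e^(−0.08136 × 18.6) = 374 × e^(−1.513) = 374 × 0.2202 ≈ 82.4 µg/mL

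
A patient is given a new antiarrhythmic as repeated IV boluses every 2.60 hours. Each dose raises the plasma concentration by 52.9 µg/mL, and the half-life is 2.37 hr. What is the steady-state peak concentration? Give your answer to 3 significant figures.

99.3 µg/mL

k = ln 2 / 2.37 = 0.2925 hr⁻¹
Fraction remaining after one interval: e^(−kτ) = e^(−0.2925 × 2.60) = 0.4675
R = 1 / (1 − 0.4675) = 1.878
Css,max = 52.9 × 1.878 ≈ 99.3 µg/mL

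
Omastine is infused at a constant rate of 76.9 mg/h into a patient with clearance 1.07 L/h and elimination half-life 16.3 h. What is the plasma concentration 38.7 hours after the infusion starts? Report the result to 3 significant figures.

Css = rate / CL = 76.9 / 1.07 = 71.87 mg/L
k = ln 2 / 16.3 = 0.04252 h⁻¹
C(t) = Css (1 − e^(−kt)) = 71.87 × (1 − e^(−1.646)) = 71.87 × 0.8071 ≈ 58.0 mg/L

58.0 mg/L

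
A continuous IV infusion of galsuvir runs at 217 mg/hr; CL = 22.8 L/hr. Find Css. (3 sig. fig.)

9.52 mg/L

Css = infusion rate / CL = 217 / 22.8 ≈ 9.52 mg/L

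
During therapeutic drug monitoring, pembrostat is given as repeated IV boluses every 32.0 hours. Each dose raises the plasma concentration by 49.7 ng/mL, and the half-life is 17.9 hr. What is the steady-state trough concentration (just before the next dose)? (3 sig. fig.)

k = ln 2 / 17.9 = 0.03872 hr⁻¹
Fraction remaining after one interval: e^(−kτ) = e^(−0.03872 × 32.0) = 0.2896
R = 1 / (1 − 0.2896) = 1.408
Css,max = 49.7 × 1.408 = 69.96 ng/mL
Css,min = Css,max × e^(−kτ) = 69.96 × 0.2896 ≈ 20.3 ng/mL

20.3 ng/mL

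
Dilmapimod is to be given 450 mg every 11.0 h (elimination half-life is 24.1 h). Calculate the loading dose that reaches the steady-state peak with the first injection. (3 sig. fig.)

k = ln 2 / 24.1 = 0.02876 h⁻¹
Accumulation ratio R = 1 / (1 − e^(−kτ)) = 1 / (1 − e^(−0.02876×11.0)) = 1 / (1 − 0.7288) = 3.687
Loading dose = maintenance dose × R = 450 × 3.687 ≈ 1660 mg

1660 mg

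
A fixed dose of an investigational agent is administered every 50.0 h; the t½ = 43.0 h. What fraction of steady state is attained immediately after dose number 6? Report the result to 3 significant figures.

0.992

k = ln 2 / 43.0 = 0.01612 h⁻¹
f_n = 1 − e^(−nkτ) = 1 − e^(−6 × 0.01612 × 50.0) = 1 − e^(−4.836) = 1 − 0.007939 ≈ 0.992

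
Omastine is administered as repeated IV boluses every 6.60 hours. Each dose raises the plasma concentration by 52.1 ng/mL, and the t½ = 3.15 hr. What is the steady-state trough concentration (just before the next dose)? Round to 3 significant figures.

k = ln 2 / 3.15 = 0.2200 hr⁻¹
Fraction remaining after one interval: e^(−kτ) = e^(−0.2200 × 6.60) = 0.2340
R = 1 / (1 − 0.2340) = 1.306
Css,max = 52.1 × 1.306 = 68.02 ng/mL
Css,min = Css,max × e^(−kτ) = 68.02 × 0.2340 ≈ 15.9 ng/mL

15.9 ng/mL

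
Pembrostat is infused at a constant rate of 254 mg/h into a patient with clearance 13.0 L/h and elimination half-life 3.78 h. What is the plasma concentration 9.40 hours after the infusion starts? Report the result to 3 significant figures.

Css = rate / CL = 254 / 13.0 = 19.54 mg/L
k = ln 2 / 3.78 = 0.1834 h⁻¹
C(t) = Css (1 − e^(−kt)) = 19.54 × (1 − e^(−1.724)) = 19.54 × 0.8216 ≈ 16.1 mg/L

16.1 mg/L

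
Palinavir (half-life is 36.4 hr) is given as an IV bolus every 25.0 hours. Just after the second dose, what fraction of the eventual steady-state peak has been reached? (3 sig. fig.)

k = ln 2 / 36.4 = 0.01904 hr⁻¹
f_n = 1 − e^(−nkτ) = 1 − e^(−2 × 0.01904 × 25.0) = 1 − e^(−0.9521) = 1 − 0.3859 ≈ 0.614

0.614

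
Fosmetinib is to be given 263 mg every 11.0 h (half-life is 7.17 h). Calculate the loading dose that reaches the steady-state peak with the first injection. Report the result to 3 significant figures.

k = ln 2 / 7.17 = 0.09667 h⁻¹
Accumulation ratio R = 1 / (1 − e^(−kτ)) = 1 / (1 − e^(−0.09667×11.0)) = 1 / (1 − 0.3453) = 1.527
Loading dose = maintenance dose × R = 263 × 1.527 ≈ 402 mg

402 mg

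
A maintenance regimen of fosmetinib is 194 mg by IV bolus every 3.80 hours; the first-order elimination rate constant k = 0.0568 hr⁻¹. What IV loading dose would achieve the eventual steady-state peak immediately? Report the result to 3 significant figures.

999 mg

Accumulation ratio R = 1 / (1 − e^(−kτ)) = 1 / (1 − e^(−0.05680×3.80)) = 1 / (1 − 0.8059) = 5.151
Loading dose = maintenance dose × R = 194 × 5.151 ≈ 999 mg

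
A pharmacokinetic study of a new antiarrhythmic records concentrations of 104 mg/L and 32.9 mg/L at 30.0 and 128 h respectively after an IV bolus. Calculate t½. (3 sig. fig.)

k = ln(C₁/C₂) / (t₂ − t₁) = ln(104/32.9) / (128 − 30.0)
  = 1.151 / 98.00 = 0.01174 h⁻¹
t½ = ln 2 / k = ln 2 / 0.01174 ≈ 59.0 hours

59.0 hours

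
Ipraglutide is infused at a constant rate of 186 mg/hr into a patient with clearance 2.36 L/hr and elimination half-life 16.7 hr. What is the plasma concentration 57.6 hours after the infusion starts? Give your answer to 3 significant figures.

Css = rate / CL = 186 / 2.36 = 78.81 µg/mL
k = ln 2 / 16.7 = 0.04151 hr⁻¹
C(t) = Css (1 − e^(−kt)) = 78.81 × (1 − e^(−2.391)) = 78.81 × 0.9084 ≈ 71.6 µg/mL

71.6 µg/mL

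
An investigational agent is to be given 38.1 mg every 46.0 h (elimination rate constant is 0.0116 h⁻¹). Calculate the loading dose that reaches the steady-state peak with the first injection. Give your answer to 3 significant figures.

92.1 mg

Accumulation ratio R = 1 / (1 − e^(−kτ)) = 1 / (1 − e^(−0.01160×46.0)) = 1 / (1 − 0.5865) = 2.418
Loading dose = maintenance dose × R = 38.1 × 2.418 ≈ 92.1 mg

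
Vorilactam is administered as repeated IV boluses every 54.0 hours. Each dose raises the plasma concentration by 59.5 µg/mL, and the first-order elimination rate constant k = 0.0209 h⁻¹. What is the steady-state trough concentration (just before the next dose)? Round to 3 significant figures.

Fraction remaining after one interval: e^(−kτ) = e^(−0.02090 × 54.0) = 0.3235
R = 1 / (1 − 0.3235) = 1.478
Css,max = 59.5 × 1.478 = 87.95 µg/mL
Css,min = Css,max × e^(−kτ) = 87.95 × 0.3235 ≈ 28.5 µg/mL

28.5 µg/mL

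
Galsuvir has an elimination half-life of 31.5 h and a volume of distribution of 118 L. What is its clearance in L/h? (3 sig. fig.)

k = ln 2 / t½ = ln 2 / 31.5 = 0.02200 h⁻¹
CL = k · V = 0.02200 × 118 ≈ 2.60 L/h

2.60 L/h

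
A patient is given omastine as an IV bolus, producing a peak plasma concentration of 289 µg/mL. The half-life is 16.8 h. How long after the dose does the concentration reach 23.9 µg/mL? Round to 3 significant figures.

60.4 hours

k = ln 2 / 16.8 = 0.04126 h⁻¹
C(t) = C₀ e^(−kt)  ⇒  t = ln(C₀/C) / k
t = ln(289/23.9) / 0.04126 = 2.493 / 0.04126 ≈ 60.4 hours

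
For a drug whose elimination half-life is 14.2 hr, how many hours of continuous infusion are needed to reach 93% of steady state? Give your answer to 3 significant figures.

54.5 hours

k = ln 2 / 14.2 = 0.04881 hr⁻¹
f = 1 − e^(−kt)  ⇒  t = −ln(1 − f) / k
t = −ln(1 − 0.93) / 0.04881 = 2.659 / 0.04881 ≈ 54.5 hours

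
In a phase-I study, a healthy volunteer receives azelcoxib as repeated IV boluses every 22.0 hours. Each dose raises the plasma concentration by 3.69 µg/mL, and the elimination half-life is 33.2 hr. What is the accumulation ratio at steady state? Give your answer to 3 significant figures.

k = ln 2 / 33.2 = 0.02088 hr⁻¹
Fraction remaining after one interval: e^(−kτ) = e^(−0.02088 × 22.0) = 0.6317
R = 1 / (1 − 0.6317) = 1 / 0.3683 ≈ 2.72

2.72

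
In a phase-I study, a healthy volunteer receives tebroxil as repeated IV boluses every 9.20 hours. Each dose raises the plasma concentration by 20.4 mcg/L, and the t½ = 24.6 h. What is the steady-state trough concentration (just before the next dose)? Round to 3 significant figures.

k = ln 2 / 24.6 = 0.02818 h⁻¹
Fraction remaining after one interval: e^(−kτ) = e^(−0.02818 × 9.20) = 0.7716
R = 1 / (1 − 0.7716) = 4.379
Css,max = 20.4 × 4.379 = 89.34 mcg/L
Css,min = Css,max × e^(−kτ) = 89.34 × 0.7716 ≈ 68.9 mcg/L

68.9 mcg/L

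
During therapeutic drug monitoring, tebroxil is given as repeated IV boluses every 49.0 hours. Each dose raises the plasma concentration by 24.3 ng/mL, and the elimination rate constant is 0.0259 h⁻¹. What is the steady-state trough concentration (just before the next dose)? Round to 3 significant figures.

Fraction remaining after one interval: e^(−kτ) = e^(−0.02590 × 49.0) = 0.2811
R = 1 / (1 − 0.2811) = 1.391
Css,max = 24.3 × 1.391 = 33.80 ng/mL
Css,min = Css,max × e^(−kτ) = 33.80 × 0.2811 ≈ 9.50 ng/mL

9.50 ng/mL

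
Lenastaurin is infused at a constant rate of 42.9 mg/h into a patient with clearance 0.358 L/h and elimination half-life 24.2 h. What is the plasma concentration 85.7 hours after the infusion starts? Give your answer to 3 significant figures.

Css = rate / CL = 42.9 / 0.358 = 119.8 µg/mL
k = ln 2 / 24.2 = 0.02864 h⁻¹
C(t) = Css (1 − e^(−kt)) = 119.8 × (1 − e^(−2.455)) = 119.8 × 0.9141 ≈ 110 µg/mL

110 µg/mL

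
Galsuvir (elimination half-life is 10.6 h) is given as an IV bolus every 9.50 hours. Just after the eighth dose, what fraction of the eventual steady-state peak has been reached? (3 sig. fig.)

0.993

k = ln 2 / 10.6 = 0.06539 h⁻¹
f_n = 1 − e^(−nkτ) = 1 − e^(−8 × 0.06539 × 9.50) = 1 − e^(−4.970) = 1 − 0.006945 ≈ 0.993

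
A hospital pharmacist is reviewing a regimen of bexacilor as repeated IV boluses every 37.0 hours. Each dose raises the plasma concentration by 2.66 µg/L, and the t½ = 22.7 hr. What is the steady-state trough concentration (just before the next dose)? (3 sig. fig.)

k = ln 2 / 22.7 = 0.03054 hr⁻¹
Fraction remaining after one interval: e^(−kτ) = e^(−0.03054 × 37.0) = 0.3231
R = 1 / (1 − 0.3231) = 1.477
Css,max = 2.66 × 1.477 = 3.930 µg/L
Css,min = Css,max × e^(−kτ) = 3.930 × 0.3231 ≈ 1.27 µg/L

1.27 µg/L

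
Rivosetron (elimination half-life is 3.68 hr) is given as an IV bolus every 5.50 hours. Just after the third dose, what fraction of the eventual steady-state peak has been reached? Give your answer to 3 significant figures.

k = ln 2 / 3.68 = 0.1884 hr⁻¹
f_n = 1 − e^(−nkτ) = 1 − e^(−3 × 0.1884 × 5.50) = 1 − e^(−3.108) = 1 − 0.04470 ≈ 0.955

0.955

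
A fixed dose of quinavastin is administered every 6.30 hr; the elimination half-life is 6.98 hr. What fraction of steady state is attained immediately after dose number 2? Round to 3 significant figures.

k = ln 2 / 6.98 = 0.09930 hr⁻¹
f_n = 1 − e^(−nkτ) = 1 − e^(−2 × 0.09930 × 6.30) = 1 − e^(−1.251) = 1 − 0.2861 ≈ 0.714

0.714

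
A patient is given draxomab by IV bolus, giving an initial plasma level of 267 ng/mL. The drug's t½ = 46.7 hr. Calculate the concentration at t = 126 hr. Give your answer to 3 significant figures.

41.1 ng/mL

k = ln 2 / 46.7 = 0.01484 hr⁻¹
C(t) = C₀ e^(−kt) = 267 × e^(−0.01484 × 126) = 267 × e^(−1.870) = 267 × 0.1541 ≈ 41.1 ng/mL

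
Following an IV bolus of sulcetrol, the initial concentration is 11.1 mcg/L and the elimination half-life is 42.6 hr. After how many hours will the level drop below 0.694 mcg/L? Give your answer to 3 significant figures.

170 hours

k = ln 2 / 42.6 = 0.01627 hr⁻¹
C(t) = C₀ e^(−kt)  ⇒  t = ln(C₀/C) / k
t = ln(11.1/0.694) / 0.01627 = 2.772 / 0.01627 ≈ 170 hours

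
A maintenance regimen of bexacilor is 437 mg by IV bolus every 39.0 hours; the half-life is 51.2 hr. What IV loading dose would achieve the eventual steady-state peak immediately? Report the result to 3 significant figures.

1070 mg

k = ln 2 / 51.2 = 0.01354 hr⁻¹
Accumulation ratio R = 1 / (1 − e^(−kτ)) = 1 / (1 − e^(−0.01354×39.0)) = 1 / (1 − 0.5898) = 2.438
Loading dose = maintenance dose × R = 437 × 2.438 ≈ 1070 mg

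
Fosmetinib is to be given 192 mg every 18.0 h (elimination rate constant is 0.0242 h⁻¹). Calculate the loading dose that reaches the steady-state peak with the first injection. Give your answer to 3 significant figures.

Accumulation ratio R = 1 / (1 − e^(−kτ)) = 1 / (1 − e^(−0.02420×18.0)) = 1 / (1 − 0.6469) = 2.832
Loading dose = maintenance dose × R = 192 × 2.832 ≈ 544 mg

544 mg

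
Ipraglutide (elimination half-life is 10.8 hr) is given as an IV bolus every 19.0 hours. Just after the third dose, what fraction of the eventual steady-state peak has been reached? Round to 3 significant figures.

0.974

k = ln 2 / 10.8 = 0.06418 hr⁻¹
f_n = 1 − e^(−nkτ) = 1 − e^(−3 × 0.06418 × 19.0) = 1 − e^(−3.658) = 1 − 0.02578 ≈ 0.974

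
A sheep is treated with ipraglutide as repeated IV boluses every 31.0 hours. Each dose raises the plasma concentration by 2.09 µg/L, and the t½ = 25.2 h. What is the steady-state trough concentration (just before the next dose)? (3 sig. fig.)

1.55 µg/L

k = ln 2 / 25.2 = 0.02751 h⁻¹
Fraction remaining after one interval: e^(−kτ) = e^(−0.02751 × 31.0) = 0.4263
R = 1 / (1 − 0.4263) = 1.743
Css,max = 2.09 × 1.743 = 3.643 µg/L
Css,min = Css,max × e^(−kτ) = 3.643 × 0.4263 ≈ 1.55 µg/L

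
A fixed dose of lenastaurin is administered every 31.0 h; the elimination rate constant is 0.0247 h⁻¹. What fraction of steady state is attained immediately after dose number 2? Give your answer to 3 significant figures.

f_n = 1 − e^(−nkτ) = 1 − e^(−2 × 0.02470 × 31.0) = 1 − e^(−1.531) = 1 − 0.2162 ≈ 0.784

0.784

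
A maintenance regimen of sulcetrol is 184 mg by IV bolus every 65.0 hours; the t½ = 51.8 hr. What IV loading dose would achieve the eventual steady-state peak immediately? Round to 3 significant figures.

317 mg

k = ln 2 / 51.8 = 0.01338 hr⁻¹
Accumulation ratio R = 1 / (1 − e^(−kτ)) = 1 / (1 − e^(−0.01338×65.0)) = 1 / (1 − 0.4190) = 1.721
Loading dose = maintenance dose × R = 184 × 1.721 ≈ 317 mg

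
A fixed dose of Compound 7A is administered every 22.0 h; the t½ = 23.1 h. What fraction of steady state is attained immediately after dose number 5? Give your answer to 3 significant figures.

0.963

k = ln 2 / 23.1 = 0.03001 h⁻¹
f_n = 1 − e^(−nkτ) = 1 − e^(−5 × 0.03001 × 22.0) = 1 − e^(−3.301) = 1 − 0.03686 ≈ 0.963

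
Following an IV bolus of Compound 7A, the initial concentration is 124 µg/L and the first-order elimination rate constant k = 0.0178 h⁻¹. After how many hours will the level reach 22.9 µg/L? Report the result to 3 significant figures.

94.9 hours

C(t) = C₀ e^(−kt)  ⇒  t = ln(C₀/C) / k
t = ln(124/22.9) / 0.01780 = 1.689 / 0.01780 ≈ 94.9 hours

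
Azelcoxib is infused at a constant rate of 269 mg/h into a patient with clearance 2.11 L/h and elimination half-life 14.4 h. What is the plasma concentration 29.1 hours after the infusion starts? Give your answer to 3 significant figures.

Css = rate / CL = 269 / 2.11 = 127.5 mg/L
k = ln 2 / 14.4 = 0.04814 h⁻¹
C(t) = Css (1 − e^(−kt)) = 127.5 × (1 − e^(−1.401)) = 127.5 × 0.7536 ≈ 96.1 mg/L

96.1 mg/L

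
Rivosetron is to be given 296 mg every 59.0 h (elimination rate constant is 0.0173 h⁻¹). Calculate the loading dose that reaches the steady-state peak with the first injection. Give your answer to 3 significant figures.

Accumulation ratio R = 1 / (1 − e^(−kτ)) = 1 / (1 − e^(−0.01730×59.0)) = 1 / (1 − 0.3603) = 1.563
Loading dose = maintenance dose × R = 296 × 1.563 ≈ 463 mg

463 mg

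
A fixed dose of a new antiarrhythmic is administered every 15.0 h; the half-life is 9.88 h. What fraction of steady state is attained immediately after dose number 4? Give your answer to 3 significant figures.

k = ln 2 / 9.88 = 0.07016 h⁻¹
f_n = 1 − e^(−nkτ) = 1 − e^(−4 × 0.07016 × 15.0) = 1 − e^(−4.209) = 1 − 0.01486 ≈ 0.985

0.985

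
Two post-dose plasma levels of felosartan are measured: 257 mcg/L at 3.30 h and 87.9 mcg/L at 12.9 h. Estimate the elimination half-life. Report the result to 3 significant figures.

6.20 hours

k = ln(C₁/C₂) / (t₂ − t₁) = ln(257/87.9) / (12.9 − 3.30)
  = 1.073 / 9.600 = 0.1118 h⁻¹
t½ = ln 2 / k = ln 2 / 0.1118 ≈ 6.20 hours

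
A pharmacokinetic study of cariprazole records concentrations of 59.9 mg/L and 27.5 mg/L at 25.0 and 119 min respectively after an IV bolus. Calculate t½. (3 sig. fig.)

k = ln(C₁/C₂) / (t₂ − t₁) = ln(59.9/27.5) / (119 − 25.0)
  = 0.7785 / 94.00 = 0.008282 min⁻¹
t½ = ln 2 / k = ln 2 / 0.008282 ≈ 83.7 minutes

83.7 minutes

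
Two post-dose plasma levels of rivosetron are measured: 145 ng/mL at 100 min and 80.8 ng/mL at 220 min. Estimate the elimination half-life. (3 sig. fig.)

142 minutes

k = ln(C₁/C₂) / (t₂ − t₁) = ln(145/80.8) / (220 − 100)
  = 0.5848 / 120.0 = 0.004873 min⁻¹
t½ = ln 2 / k = ln 2 / 0.004873 ≈ 142 minutes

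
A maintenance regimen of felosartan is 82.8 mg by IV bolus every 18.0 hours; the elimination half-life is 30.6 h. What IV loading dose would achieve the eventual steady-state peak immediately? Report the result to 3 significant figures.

247 mg

k = ln 2 / 30.6 = 0.02265 h⁻¹
Accumulation ratio R = 1 / (1 − e^(−kτ)) = 1 / (1 − e^(−0.02265×18.0)) = 1 / (1 − 0.6652) = 2.986
Loading dose = maintenance dose × R = 82.8 × 2.986 ≈ 247 mg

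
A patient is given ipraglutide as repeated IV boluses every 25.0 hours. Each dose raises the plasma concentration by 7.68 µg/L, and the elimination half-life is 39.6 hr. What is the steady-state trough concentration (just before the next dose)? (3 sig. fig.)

k = ln 2 / 39.6 = 0.01750 hr⁻¹
Fraction remaining after one interval: e^(−kτ) = e^(−0.01750 × 25.0) = 0.6456
R = 1 / (1 − 0.6456) = 2.822
Css,max = 7.68 × 2.822 = 21.67 µg/L
Css,min = Css,max × e^(−kτ) = 21.67 × 0.6456 ≈ 14.0 µg/L

14.0 µg/L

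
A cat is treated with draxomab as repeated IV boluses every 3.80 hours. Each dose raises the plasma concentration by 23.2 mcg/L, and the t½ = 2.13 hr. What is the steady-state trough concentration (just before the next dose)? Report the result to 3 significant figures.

9.49 mcg/L

k = ln 2 / 2.13 = 0.3254 hr⁻¹
Fraction remaining after one interval: e^(−kτ) = e^(−0.3254 × 3.80) = 0.2904
R = 1 / (1 − 0.2904) = 1.409
Css,max = 23.2 × 1.409 = 32.69 mcg/L
Css,min = Css,max × e^(−kτ) = 32.69 × 0.2904 ≈ 9.49 mcg/L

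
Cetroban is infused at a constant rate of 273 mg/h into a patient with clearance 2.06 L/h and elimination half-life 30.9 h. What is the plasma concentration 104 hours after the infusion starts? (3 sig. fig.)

Css = rate / CL = 273 / 2.06 = 132.5 µg/mL
k = ln 2 / 30.9 = 0.02243 h⁻¹
C(t) = Css (1 − e^(−kt)) = 132.5 × (1 − e^(−2.333)) = 132.5 × 0.9030 ≈ 120 µg/mL

120 µg/mL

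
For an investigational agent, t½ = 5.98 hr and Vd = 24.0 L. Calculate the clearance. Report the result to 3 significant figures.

2.78 L/hr

k = ln 2 / t½ = ln 2 / 5.98 = 0.1159 hr⁻¹
CL = k · V = 0.1159 × 24.0 ≈ 2.78 L/hr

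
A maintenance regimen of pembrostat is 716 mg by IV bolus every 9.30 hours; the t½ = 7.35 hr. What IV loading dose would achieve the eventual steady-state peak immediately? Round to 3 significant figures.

1230 mg

k = ln 2 / 7.35 = 0.09431 hr⁻¹
Accumulation ratio R = 1 / (1 − e^(−kτ)) = 1 / (1 − e^(−0.09431×9.30)) = 1 / (1 − 0.4160) = 1.712
Loading dose = maintenance dose × R = 716 × 1.712 ≈ 1230 mg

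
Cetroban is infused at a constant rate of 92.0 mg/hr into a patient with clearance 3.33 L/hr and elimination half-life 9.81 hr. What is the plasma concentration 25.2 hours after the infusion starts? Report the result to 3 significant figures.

23.0 µg/mL

Css = rate / CL = 92.0 / 3.33 = 27.63 µg/mL
k = ln 2 / 9.81 = 0.07066 hr⁻¹
C(t) = Css (1 − e^(−kt)) = 27.63 × (1 − e^(−1.781)) = 27.63 × 0.8315 ≈ 23.0 µg/mL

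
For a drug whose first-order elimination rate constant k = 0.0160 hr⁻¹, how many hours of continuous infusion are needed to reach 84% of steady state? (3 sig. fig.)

115 hours

f = 1 − e^(−kt)  ⇒  t = −ln(1 − f) / k
t = −ln(1 − 0.84) / 0.01600 = 1.833 / 0.01600 ≈ 115 hours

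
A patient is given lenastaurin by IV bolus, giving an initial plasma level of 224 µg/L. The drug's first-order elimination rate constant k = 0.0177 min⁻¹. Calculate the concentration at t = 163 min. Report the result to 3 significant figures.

12.5 µg/L

C(t) = C₀ e^(−kt) = 224 × e^(−0.01770 × 163) = 224 × e^(−2.885) = 224 × 0.05585 ≈ 12.5 µg/L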